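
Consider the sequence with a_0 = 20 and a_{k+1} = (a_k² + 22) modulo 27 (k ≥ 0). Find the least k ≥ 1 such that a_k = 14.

2

Computing terms: a_0 = 20; a_1 = 17; a_2 = 14; a_3 = 2; a_4 = 26; a_5 = 23; a_6 = 11; a_7 = 8; a_8 = 5; a_9 = 20.
Since a_9 = a_0 = 20, the sequence is periodic with period 9.
The value 14 first appears (with k ≥ 1) at a_2.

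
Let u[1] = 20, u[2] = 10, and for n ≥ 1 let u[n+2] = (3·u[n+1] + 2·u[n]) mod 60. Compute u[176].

50

We have u[1] = 20; u[2] = 10; u[3] = 10; u[4] = 50; u[5] = 50; u[6] = 10; u[7] = 10.
Since (u[6], u[7]) = (u[2], u[3]) = (10, 10) (two consecutive terms determine the rest), the sequence is eventually periodic: after a pre-period of length 1 it cycles with period 4.
For n ≥ 2, u[n] depends only on (n - 2) mod 4. (176 - 2) mod 4 = 2, so u[176] = u[4] = 50.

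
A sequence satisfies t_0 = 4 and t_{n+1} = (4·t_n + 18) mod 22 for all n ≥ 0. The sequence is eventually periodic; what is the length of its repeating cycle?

5

t_0 = 4,  t_1 = 12,  t_2 = 0,  t_3 = 18,  t_4 = 2,  t_5 = 4.
Since t_5 = t_0 = 4, the sequence is periodic with period 5.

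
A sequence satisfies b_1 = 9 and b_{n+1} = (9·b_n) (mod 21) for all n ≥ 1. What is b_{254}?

18

Listing terms: b_1 = 9,  b_2 = 18,  b_3 = 15,  b_4 = 9.
The sequence repeats with period 3.
(254 - 1) mod 3 = 1, so b_{254} = b_2 = 18.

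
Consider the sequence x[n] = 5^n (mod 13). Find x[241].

Computing terms: x[0] = 1,  x[1] = 5,  x[2] = 12,  x[3] = 8,  x[4] = 1.
Since x[4] = x[0] = 1, the sequence is periodic with period 4.
(241 - 0) mod 4 = 1, so x[241] = x[1] = 5.

5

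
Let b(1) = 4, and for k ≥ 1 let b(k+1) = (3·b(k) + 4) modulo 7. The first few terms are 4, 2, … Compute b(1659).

3

We have b(1) = 4; b(2) = 2; b(3) = 3; b(4) = 6; b(5) = 1; b(6) = 0; b(7) = 4.
Since b(7) = b(1) = 4, the sequence is periodic with period 6.
So b(1659) = b(1 + ((1659-1) mod 6)) = b(3) = 3.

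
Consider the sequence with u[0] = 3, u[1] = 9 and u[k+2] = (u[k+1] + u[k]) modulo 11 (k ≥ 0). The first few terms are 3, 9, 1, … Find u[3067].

9

u[0] = 3,  u[1] = 9,  u[2] = 1,  u[3] = 10,  u[4] = 0,  u[5] = 10,  u[6] = 10,  u[7] = 9,  u[8] = 8,  u[9] = 6,  u[10] = 3,  u[11] = 9.
Since (u[10], u[11]) = (u[0], u[1]) = (3, 9) (two consecutive terms determine the rest), the sequence is periodic with period 10.
(3067 - 0) mod 10 = 7, so u[3067] = u[7] = 9.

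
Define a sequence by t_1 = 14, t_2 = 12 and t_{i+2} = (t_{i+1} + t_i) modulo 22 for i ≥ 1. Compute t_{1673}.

Computing terms: t_1 = 14, t_2 = 12, t_3 = 4, t_4 = 16, t_5 = 20, t_6 = 14, t_7 = 12.
Since (t_6, t_7) = (t_1, t_2) = (14, 12) (two consecutive terms determine the rest), the sequence is periodic with period 5.
So t_{1673} = t_{1 + ((1673-1) mod 5)} = t_3 = 4.

4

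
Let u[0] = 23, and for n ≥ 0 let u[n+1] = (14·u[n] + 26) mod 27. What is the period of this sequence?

18

u[0] = 23,  u[1] = 24,  u[2] = 11,  u[3] = 18,  u[4] = 8,  u[5] = 3,  u[6] = 14,  u[7] = 6,  u[8] = 2,  u[9] = 0,  u[10] = 26,  u[11] = 12,  u[12] = 5,  u[13] = 15,  u[14] = 20,  u[15] = 9,  u[16] = 17,  u[17] = 21,  u[18] = 23.
Since u[18] = u[0] = 23, the sequence is periodic with period 18.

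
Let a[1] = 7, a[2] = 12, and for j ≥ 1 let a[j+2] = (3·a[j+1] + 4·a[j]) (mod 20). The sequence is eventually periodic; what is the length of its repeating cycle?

Listing terms: a[1] = 7; a[2] = 12; a[3] = 4; a[4] = 0; a[5] = 16; a[6] = 8; a[7] = 8; a[8] = 16; a[9] = 0; a[10] = 4; a[11] = 12; a[12] = 12; a[13] = 4.
Since (a[12], a[13]) = (a[2], a[3]) = (12, 4) (two consecutive terms determine the rest), the sequence is eventually periodic: after a pre-period of length 1 it cycles with period 10.

10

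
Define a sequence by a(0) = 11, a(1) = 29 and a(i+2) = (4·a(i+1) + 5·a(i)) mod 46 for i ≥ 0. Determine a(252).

Listing terms: a(0) = 11, a(1) = 29, a(2) = 33, a(3) = 1, a(4) = 31, a(5) = 37, a(6) = 27, a(7) = 17, a(8) = 19, a(9) = 23, a(10) = 3, a(11) = 35, a(12) = 17, a(13) = 13, a(14) = 45, a(15) = 15, a(16) = 9, a(17) = 19, a(18) = 29, a(19) = 27, a(20) = 23, a(21) = 43, a(22) = 11, a(23) = 29.
The sequence repeats with period 22.
(252 - 0) mod 22 = 10, so a(252) = a(10) = 3.

3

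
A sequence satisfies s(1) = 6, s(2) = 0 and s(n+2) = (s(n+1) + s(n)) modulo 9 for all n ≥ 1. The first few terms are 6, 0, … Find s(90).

0

s(1) = 6,  s(2) = 0,  s(3) = 6,  s(4) = 6,  s(5) = 3,  s(6) = 0,  s(7) = 3,  s(8) = 3,  s(9) = 6,  s(10) = 0.
The sequence repeats with period 8.
So s(90) = s(1 + ((90-1) mod 8)) = s(2) = 0.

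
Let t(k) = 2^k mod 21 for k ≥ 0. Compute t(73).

t(0) = 1,  t(1) = 2,  t(2) = 4,  t(3) = 8,  t(4) = 16,  t(5) = 11,  t(6) = 1.
Since t(6) = t(0) = 1, the sequence is periodic with period 6.
(73 - 0) mod 6 = 1, so t(73) = t(1) = 2.

2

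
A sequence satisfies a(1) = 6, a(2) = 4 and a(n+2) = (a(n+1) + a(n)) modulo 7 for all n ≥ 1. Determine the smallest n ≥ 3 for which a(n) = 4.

We have a(1) = 6, a(2) = 4, a(3) = 3, a(4) = 0, a(5) = 3, a(6) = 3, a(7) = 6, a(8) = 2, a(9) = 1, a(10) = 3, a(11) = 4, a(12) = 0, a(13) = 4, a(14) = 4, a(15) = 1, a(16) = 5, a(17) = 6, a(18) = 4.
The sequence repeats with period 16.
The value 4 first appears (with n ≥ 3) at a(11).

11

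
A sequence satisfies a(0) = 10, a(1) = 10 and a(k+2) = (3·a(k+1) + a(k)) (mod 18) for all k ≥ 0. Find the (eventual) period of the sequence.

6

Listing terms: a(0) = 10; a(1) = 10; a(2) = 4; a(3) = 4; a(4) = 16; a(5) = 16; a(6) = 10; a(7) = 10.
The sequence repeats with period 6.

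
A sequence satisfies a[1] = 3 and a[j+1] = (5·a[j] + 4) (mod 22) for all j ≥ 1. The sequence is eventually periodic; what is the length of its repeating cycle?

Computing terms: a[1] = 3,  a[2] = 19,  a[3] = 11,  a[4] = 15,  a[5] = 13,  a[6] = 3.
The sequence repeats with period 5.

5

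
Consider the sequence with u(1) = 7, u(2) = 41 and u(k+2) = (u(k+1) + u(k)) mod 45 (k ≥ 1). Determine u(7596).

29

u(1) = 7,  u(2) = 41,  u(3) = 3,  u(4) = 44,  u(5) = 2,  u(6) = 1,  u(7) = 3,  u(8) = 4,  u(9) = 7,  u(10) = 11,  u(11) = 18,  u(12) = 29,  u(13) = 2,  u(14) = 31,  u(15) = 33,  u(16) = 19,  u(17) = 7,  u(18) = 26,  u(19) = 33,  u(20) = 14,  u(21) = 2,  u(22) = 16,  u(23) = 18,  u(24) = 34,  u(25) = 7,  u(26) = 41.
The sequence repeats with period 24.
(7596 - 1) mod 24 = 11, so u(7596) = u(12) = 29.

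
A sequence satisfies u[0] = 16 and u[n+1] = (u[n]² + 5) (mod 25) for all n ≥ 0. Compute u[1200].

16

We have u[0] = 16, u[1] = 11, u[2] = 1, u[3] = 6, u[4] = 16.
Since u[4] = u[0] = 16, the sequence is periodic with period 4.
(1200 - 0) mod 4 = 0, so u[1200] = u[0] = 16.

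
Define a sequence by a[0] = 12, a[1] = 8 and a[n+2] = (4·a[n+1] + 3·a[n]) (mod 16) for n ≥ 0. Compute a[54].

4

a[0] = 12, a[1] = 8, a[2] = 4, a[3] = 8, a[4] = 12, a[5] = 8.
The sequence repeats with period 4.
(54 - 0) mod 4 = 2, so a[54] = a[2] = 4.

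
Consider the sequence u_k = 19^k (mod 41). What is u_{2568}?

37

Listing terms: u_1 = 19, u_2 = 33, u_3 = 12, u_4 = 23, u_5 = 27, u_6 = 21, u_7 = 30, u_8 = 37, u_9 = 6, u_{10} = 32, u_{11} = 34, u_{12} = 31, u_{13} = 15, u_{14} = 39, u_{15} = 3, u_{16} = 16, u_{17} = 17, u_{18} = 36, u_{19} = 28, u_{20} = 40, u_{21} = 22, u_{22} = 8, u_{23} = 29, u_{24} = 18, u_{25} = 14, u_{26} = 20, u_{27} = 11, u_{28} = 4, u_{29} = 35, u_{30} = 9, u_{31} = 7, u_{32} = 10, u_{33} = 26, u_{34} = 2, u_{35} = 38, u_{36} = 25, u_{37} = 24, u_{38} = 5, u_{39} = 13, u_{40} = 1, u_{41} = 19.
The sequence repeats with period 40.
So u_{2568} = u_{1 + ((2568-1) mod 40)} = u_8 = 37.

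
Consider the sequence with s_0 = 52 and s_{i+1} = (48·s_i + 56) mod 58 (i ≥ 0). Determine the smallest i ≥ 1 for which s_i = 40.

We have s_0 = 52,  s_1 = 0,  s_2 = 56,  s_3 = 18,  s_4 = 50,  s_5 = 20,  s_6 = 30,  s_7 = 46,  s_8 = 2,  s_9 = 36,  s_{10} = 44,  s_{11} = 22,  s_{12} = 10,  s_{13} = 14,  s_{14} = 32,  s_{15} = 26,  s_{16} = 28,  s_{17} = 8,  s_{18} = 34,  s_{19} = 6,  s_{20} = 54,  s_{21} = 38,  s_{22} = 24,  s_{23} = 48,  s_{24} = 40,  s_{25} = 4,  s_{26} = 16,  s_{27} = 12,  s_{28} = 52.
Since s_{28} = s_0 = 52, the sequence is periodic with period 28.
The value 40 first appears (with i ≥ 1) at s_{24}.

24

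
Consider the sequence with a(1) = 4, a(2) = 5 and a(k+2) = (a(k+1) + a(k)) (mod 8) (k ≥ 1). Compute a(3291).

a(1) = 4, a(2) = 5, a(3) = 1, a(4) = 6, a(5) = 7, a(6) = 5, a(7) = 4, a(8) = 1, a(9) = 5, a(10) = 6, a(11) = 3, a(12) = 1, a(13) = 4, a(14) = 5.
The sequence repeats with period 12.
So a(3291) = a(1 + ((3291-1) mod 12)) = a(3) = 1.

1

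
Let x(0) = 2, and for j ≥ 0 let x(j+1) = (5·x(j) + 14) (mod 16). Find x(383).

x(0) = 2,  x(1) = 8,  x(2) = 6,  x(3) = 12,  x(4) = 10,  x(5) = 0,  x(6) = 14,  x(7) = 4,  x(8) = 2.
Since x(8) = x(0) = 2, the sequence is periodic with period 8.
So x(383) = x(0 + ((383-0) mod 8)) = x(7) = 4.

4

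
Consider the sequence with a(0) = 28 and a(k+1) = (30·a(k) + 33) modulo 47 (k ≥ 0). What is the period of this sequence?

Computing terms: a(0) = 28,  a(1) = 27,  a(2) = 44,  a(3) = 37,  a(4) = 15,  a(5) = 13,  a(6) = 0,  a(7) = 33,  a(8) = 36,  a(9) = 32,  a(10) = 6,  a(11) = 25,  a(12) = 31,  a(13) = 23,  a(14) = 18,  a(15) = 9,  a(16) = 21,  a(17) = 5,  a(18) = 42,  a(19) = 24,  a(20) = 1,  a(21) = 16,  a(22) = 43,  a(23) = 7,  a(24) = 8,  a(25) = 38,  a(26) = 45,  a(27) = 20,  a(28) = 22,  a(29) = 35,  a(30) = 2,  a(31) = 46,  a(32) = 3,  a(33) = 29,  a(34) = 10,  a(35) = 4,  a(36) = 12,  a(37) = 17,  a(38) = 26,  a(39) = 14,  a(40) = 30,  a(41) = 40,  a(42) = 11,  a(43) = 34,  a(44) = 19,  a(45) = 39,  a(46) = 28.
The sequence repeats with period 46.

46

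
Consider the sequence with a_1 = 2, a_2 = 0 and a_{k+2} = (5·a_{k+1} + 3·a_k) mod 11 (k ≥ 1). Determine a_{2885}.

3

We have a_1 = 2, a_2 = 0, a_3 = 6, a_4 = 8, a_5 = 3, a_6 = 6, a_7 = 6, a_8 = 4, a_9 = 5, a_{10} = 4, a_{11} = 2, a_{12} = 0.
Since (a_{11}, a_{12}) = (a_1, a_2) = (2, 0) (two consecutive terms determine the rest), the sequence is periodic with period 10.
(2885 - 1) mod 10 = 4, so a_{2885} = a_5 = 3.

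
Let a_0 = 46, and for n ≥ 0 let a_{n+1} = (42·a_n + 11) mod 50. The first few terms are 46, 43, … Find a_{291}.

We have a_0 = 46; a_1 = 43; a_2 = 17; a_3 = 25; a_4 = 11; a_5 = 23; a_6 = 27; a_7 = 45; a_8 = 1; a_9 = 3; a_{10} = 37; a_{11} = 15; a_{12} = 41; a_{13} = 33; a_{14} = 47; a_{15} = 35; a_{16} = 31; a_{17} = 13; a_{18} = 7; a_{19} = 5; a_{20} = 21; a_{21} = 43.
Since a_{21} = a_1 = 43, the sequence is eventually periodic: after a pre-period of length 1 it cycles with period 20.
For n ≥ 1, a_n depends only on (n - 1) mod 20. (291 - 1) mod 20 = 10, so a_{291} = a_{11} = 15.

15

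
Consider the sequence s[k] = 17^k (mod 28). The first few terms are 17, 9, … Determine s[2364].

1

We have s[1] = 17, s[2] = 9, s[3] = 13, s[4] = 25, s[5] = 5, s[6] = 1, s[7] = 17.
Since s[7] = s[1] = 17, the sequence is periodic with period 6.
So s[2364] = s[1 + ((2364-1) mod 6)] = s[6] = 1.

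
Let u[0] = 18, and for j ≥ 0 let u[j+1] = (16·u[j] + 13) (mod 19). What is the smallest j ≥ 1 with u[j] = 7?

We have u[0] = 18,  u[1] = 16,  u[2] = 3,  u[3] = 4,  u[4] = 1,  u[5] = 10,  u[6] = 2,  u[7] = 7,  u[8] = 11,  u[9] = 18.
The sequence repeats with period 9.
The value 7 first appears (with j ≥ 1) at u[7].

7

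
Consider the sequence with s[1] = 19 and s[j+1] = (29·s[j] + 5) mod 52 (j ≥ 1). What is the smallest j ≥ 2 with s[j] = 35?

9

s[1] = 19, s[2] = 36, s[3] = 9, s[4] = 6, s[5] = 23, s[6] = 48, s[7] = 45, s[8] = 10, s[9] = 35, s[10] = 32, s[11] = 49, s[12] = 22, s[13] = 19.
Since s[13] = s[1] = 19, the sequence is periodic with period 12.
The value 35 first appears (with j ≥ 2) at s[9].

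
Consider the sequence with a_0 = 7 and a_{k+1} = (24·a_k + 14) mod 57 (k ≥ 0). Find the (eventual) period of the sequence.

We have a_0 = 7, a_1 = 11, a_2 = 50, a_3 = 17, a_4 = 23, a_5 = 53, a_6 = 32, a_7 = 41, a_8 = 29, a_9 = 26, a_{10} = 11.
Since a_{10} = a_1 = 11, the sequence is eventually periodic: after a pre-period of length 1 it cycles with period 9.

9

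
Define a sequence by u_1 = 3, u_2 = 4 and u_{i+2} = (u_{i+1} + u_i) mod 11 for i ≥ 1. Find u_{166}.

7

u_1 = 3; u_2 = 4; u_3 = 7; u_4 = 0; u_5 = 7; u_6 = 7; u_7 = 3; u_8 = 10; u_9 = 2; u_{10} = 1; u_{11} = 3; u_{12} = 4.
The sequence repeats with period 10.
(166 - 1) mod 10 = 5, so u_{166} = u_6 = 7.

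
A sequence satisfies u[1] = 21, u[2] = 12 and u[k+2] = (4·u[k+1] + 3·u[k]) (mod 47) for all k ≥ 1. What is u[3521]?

17

u[1] = 21,  u[2] = 12,  u[3] = 17,  u[4] = 10,  u[5] = 44,  u[6] = 18,  u[7] = 16,  u[8] = 24,  u[9] = 3,  u[10] = 37,  u[11] = 16,  u[12] = 34,  u[13] = 43,  u[14] = 39,  u[15] = 3,  u[16] = 35,  u[17] = 8,  u[18] = 43,  u[19] = 8,  u[20] = 20,  u[21] = 10,  u[22] = 6,  u[23] = 7,  u[24] = 46,  u[25] = 17,  u[26] = 18,  u[27] = 29,  u[28] = 29,  u[29] = 15,  u[30] = 6,  u[31] = 22,  u[32] = 12,  u[33] = 20,  u[34] = 22,  u[35] = 7,  u[36] = 0,  u[37] = 21,  u[38] = 37,  u[39] = 23,  u[40] = 15,  u[41] = 35,  u[42] = 44,  u[43] = 46,  u[44] = 34,  u[45] = 39,  u[46] = 23,  u[47] = 21,  u[48] = 12.
Since (u[47], u[48]) = (u[1], u[2]) = (21, 12) (two consecutive terms determine the rest), the sequence is periodic with period 46.
So u[3521] = u[1 + ((3521-1) mod 46)] = u[25] = 17.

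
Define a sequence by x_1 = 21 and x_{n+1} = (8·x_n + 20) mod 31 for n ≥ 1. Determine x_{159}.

29

x_1 = 21; x_2 = 2; x_3 = 5; x_4 = 29; x_5 = 4; x_6 = 21.
The sequence repeats with period 5.
So x_{159} = x_{1 + ((159-1) mod 5)} = x_4 = 29.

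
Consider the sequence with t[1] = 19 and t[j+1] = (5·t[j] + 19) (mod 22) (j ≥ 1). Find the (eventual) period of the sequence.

10

We have t[1] = 19, t[2] = 4, t[3] = 17, t[4] = 16, t[5] = 11, t[6] = 8, t[7] = 15, t[8] = 6, t[9] = 5, t[10] = 0, t[11] = 19.
Since t[11] = t[1] = 19, the sequence is periodic with period 10.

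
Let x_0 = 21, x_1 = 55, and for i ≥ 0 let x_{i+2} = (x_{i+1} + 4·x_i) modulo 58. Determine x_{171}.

We have x_0 = 21; x_1 = 55; x_2 = 23; x_3 = 11; x_4 = 45; x_5 = 31; x_6 = 37; x_7 = 45; x_8 = 19; x_9 = 25; x_{10} = 43; x_{11} = 27; x_{12} = 25; x_{13} = 17; x_{14} = 1; x_{15} = 11; x_{16} = 15; x_{17} = 1; x_{18} = 3; x_{19} = 7; x_{20} = 19; x_{21} = 47; x_{22} = 7; x_{23} = 21; x_{24} = 49; x_{25} = 17; x_{26} = 39; x_{27} = 49; x_{28} = 31; x_{29} = 53; x_{30} = 3; x_{31} = 41; x_{32} = 53; x_{33} = 43; x_{34} = 23; x_{35} = 21; x_{36} = 55.
The sequence repeats with period 35.
(171 - 0) mod 35 = 31, so x_{171} = x_{31} = 41.

41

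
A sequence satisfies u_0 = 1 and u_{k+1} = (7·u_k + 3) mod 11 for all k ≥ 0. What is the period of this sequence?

10

We have u_0 = 1,  u_1 = 10,  u_2 = 7,  u_3 = 8,  u_4 = 4,  u_5 = 9,  u_6 = 0,  u_7 = 3,  u_8 = 2,  u_9 = 6,  u_{10} = 1.
The sequence repeats with period 10.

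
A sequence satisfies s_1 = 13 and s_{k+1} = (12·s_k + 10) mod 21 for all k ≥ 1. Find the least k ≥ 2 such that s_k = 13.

s_1 = 13,  s_2 = 19,  s_3 = 7,  s_4 = 10,  s_5 = 4,  s_6 = 16,  s_7 = 13.
Since s_7 = s_1 = 13, the sequence is periodic with period 6.
The value 13 next appears (with k ≥ 2) at s_7.

7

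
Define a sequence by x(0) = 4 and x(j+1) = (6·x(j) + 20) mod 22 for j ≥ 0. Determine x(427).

16

x(0) = 4; x(1) = 0; x(2) = 20; x(3) = 8; x(4) = 2; x(5) = 10; x(6) = 14; x(7) = 16; x(8) = 6; x(9) = 12; x(10) = 4.
Since x(10) = x(0) = 4, the sequence is periodic with period 10.
So x(427) = x(0 + ((427-0) mod 10)) = x(7) = 16.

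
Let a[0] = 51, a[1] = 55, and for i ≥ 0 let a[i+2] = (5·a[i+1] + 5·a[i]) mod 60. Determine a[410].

50

Listing terms: a[0] = 51, a[1] = 55, a[2] = 50, a[3] = 45, a[4] = 55, a[5] = 20, a[6] = 15, a[7] = 55, a[8] = 50.
Since (a[7], a[8]) = (a[1], a[2]) = (55, 50) (two consecutive terms determine the rest), the sequence is eventually periodic: after a pre-period of length 1 it cycles with period 6.
For i ≥ 1, a[i] depends only on (i - 1) mod 6. (410 - 1) mod 6 = 1, so a[410] = a[2] = 50.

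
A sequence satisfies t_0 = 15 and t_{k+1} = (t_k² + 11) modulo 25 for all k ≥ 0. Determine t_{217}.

t_0 = 15; t_1 = 11; t_2 = 7; t_3 = 10; t_4 = 11.
Since t_4 = t_1 = 11, the sequence is eventually periodic: after a pre-period of length 1 it cycles with period 3.
For k ≥ 1, t_k depends only on (k - 1) mod 3. (217 - 1) mod 3 = 0, so t_{217} = t_1 = 11.

11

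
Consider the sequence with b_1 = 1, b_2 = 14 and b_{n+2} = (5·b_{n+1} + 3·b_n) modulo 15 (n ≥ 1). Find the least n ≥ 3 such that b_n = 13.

3

Listing terms: b_1 = 1; b_2 = 14; b_3 = 13; b_4 = 2; b_5 = 4; b_6 = 11; b_7 = 7; b_8 = 8; b_9 = 1; b_{10} = 14.
The sequence repeats with period 8.
The value 13 first appears (with n ≥ 3) at b_3.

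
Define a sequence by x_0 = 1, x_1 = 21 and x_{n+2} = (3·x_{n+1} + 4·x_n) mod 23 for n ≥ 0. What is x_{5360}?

x_0 = 1; x_1 = 21; x_2 = 21; x_3 = 9; x_4 = 19; x_5 = 1; x_6 = 10; x_7 = 11; x_8 = 4; x_9 = 10; x_{10} = 0; x_{11} = 17; x_{12} = 5; x_{13} = 14; x_{14} = 16; x_{15} = 12; x_{16} = 8; x_{17} = 3; x_{18} = 18; x_{19} = 20; x_{20} = 17; x_{21} = 16; x_{22} = 1; x_{23} = 21.
Since (x_{22}, x_{23}) = (x_0, x_1) = (1, 21) (two consecutive terms determine the rest), the sequence is periodic with period 22.
(5360 - 0) mod 22 = 14, so x_{5360} = x_{14} = 16.

16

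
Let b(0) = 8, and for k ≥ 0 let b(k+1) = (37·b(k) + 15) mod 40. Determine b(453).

11

We have b(0) = 8,  b(1) = 31,  b(2) = 2,  b(3) = 9,  b(4) = 28,  b(5) = 11,  b(6) = 22,  b(7) = 29,  b(8) = 8.
The sequence repeats with period 8.
So b(453) = b(0 + ((453-0) mod 8)) = b(5) = 11.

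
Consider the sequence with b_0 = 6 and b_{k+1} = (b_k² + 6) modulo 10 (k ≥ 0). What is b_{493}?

2

We have b_0 = 6; b_1 = 2; b_2 = 0; b_3 = 6.
The sequence repeats with period 3.
So b_{493} = b_{0 + ((493-0) mod 3)} = b_1 = 2.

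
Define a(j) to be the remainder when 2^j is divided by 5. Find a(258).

4

Listing terms: a(0) = 1; a(1) = 2; a(2) = 4; a(3) = 3; a(4) = 1.
The sequence repeats with period 4.
So a(258) = a(0 + ((258-0) mod 4)) = a(2) = 4.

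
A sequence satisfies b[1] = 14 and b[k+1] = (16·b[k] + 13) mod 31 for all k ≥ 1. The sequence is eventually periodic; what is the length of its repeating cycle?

Computing terms: b[1] = 14; b[2] = 20; b[3] = 23; b[4] = 9; b[5] = 2; b[6] = 14.
Since b[6] = b[1] = 14, the sequence is periodic with period 5.

5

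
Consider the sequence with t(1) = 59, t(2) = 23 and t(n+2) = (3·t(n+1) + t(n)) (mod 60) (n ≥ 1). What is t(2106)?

Listing terms: t(1) = 59; t(2) = 23; t(3) = 8; t(4) = 47; t(5) = 29; t(6) = 14; t(7) = 11; t(8) = 47; t(9) = 32; t(10) = 23; t(11) = 41; t(12) = 26; t(13) = 59; t(14) = 23.
Since (t(13), t(14)) = (t(1), t(2)) = (59, 23) (two consecutive terms determine the rest), the sequence is periodic with period 12.
So t(2106) = t(1 + ((2106-1) mod 12)) = t(6) = 14.

14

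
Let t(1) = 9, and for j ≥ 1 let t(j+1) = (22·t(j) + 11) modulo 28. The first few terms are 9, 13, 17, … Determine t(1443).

t(1) = 9, t(2) = 13, t(3) = 17, t(4) = 21, t(5) = 25, t(6) = 1, t(7) = 5, t(8) = 9.
The sequence repeats with period 7.
(1443 - 1) mod 7 = 0, so t(1443) = t(1) = 9.

9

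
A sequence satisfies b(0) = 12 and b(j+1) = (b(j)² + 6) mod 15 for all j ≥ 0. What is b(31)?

Listing terms: b(0) = 12, b(1) = 0, b(2) = 6, b(3) = 12.
The sequence repeats with period 3.
(31 - 0) mod 3 = 1, so b(31) = b(1) = 0.

0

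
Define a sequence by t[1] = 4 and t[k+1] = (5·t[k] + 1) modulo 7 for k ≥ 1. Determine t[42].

Listing terms: t[1] = 4,  t[2] = 0,  t[3] = 1,  t[4] = 6,  t[5] = 3,  t[6] = 2,  t[7] = 4.
The sequence repeats with period 6.
So t[42] = t[1 + ((42-1) mod 6)] = t[6] = 2.

2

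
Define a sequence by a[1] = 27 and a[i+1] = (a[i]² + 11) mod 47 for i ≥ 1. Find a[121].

Listing terms: a[1] = 27; a[2] = 35; a[3] = 14; a[4] = 19; a[5] = 43; a[6] = 27.
The sequence repeats with period 5.
So a[121] = a[1 + ((121-1) mod 5)] = a[1] = 27.

27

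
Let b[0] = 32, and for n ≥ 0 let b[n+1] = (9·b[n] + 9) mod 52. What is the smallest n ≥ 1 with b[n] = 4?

8

Listing terms: b[0] = 32,  b[1] = 37,  b[2] = 30,  b[3] = 19,  b[4] = 24,  b[5] = 17,  b[6] = 6,  b[7] = 11,  b[8] = 4,  b[9] = 45,  b[10] = 50,  b[11] = 43,  b[12] = 32.
Since b[12] = b[0] = 32, the sequence is periodic with period 12.
The value 4 first appears (with n ≥ 1) at b[8].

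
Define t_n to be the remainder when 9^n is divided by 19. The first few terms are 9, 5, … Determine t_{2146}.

Listing terms: t_1 = 9,  t_2 = 5,  t_3 = 7,  t_4 = 6,  t_5 = 16,  t_6 = 11,  t_7 = 4,  t_8 = 17,  t_9 = 1,  t_{10} = 9.
The sequence repeats with period 9.
So t_{2146} = t_{1 + ((2146-1) mod 9)} = t_4 = 6.

6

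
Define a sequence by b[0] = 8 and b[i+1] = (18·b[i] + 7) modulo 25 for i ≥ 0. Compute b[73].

We have b[0] = 8,  b[1] = 1,  b[2] = 0,  b[3] = 7,  b[4] = 8.
The sequence repeats with period 4.
So b[73] = b[0 + ((73-0) mod 4)] = b[1] = 1.

1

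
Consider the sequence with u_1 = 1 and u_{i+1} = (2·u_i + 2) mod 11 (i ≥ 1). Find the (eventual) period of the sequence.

10

Listing terms: u_1 = 1; u_2 = 4; u_3 = 10; u_4 = 0; u_5 = 2; u_6 = 6; u_7 = 3; u_8 = 8; u_9 = 7; u_{10} = 5; u_{11} = 1.
Since u_{11} = u_1 = 1, the sequence is periodic with period 10.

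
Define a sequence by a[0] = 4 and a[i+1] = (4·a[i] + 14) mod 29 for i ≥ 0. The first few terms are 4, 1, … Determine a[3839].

Listing terms: a[0] = 4,  a[1] = 1,  a[2] = 18,  a[3] = 28,  a[4] = 10,  a[5] = 25,  a[6] = 27,  a[7] = 6,  a[8] = 9,  a[9] = 21,  a[10] = 11,  a[11] = 0,  a[12] = 14,  a[13] = 12,  a[14] = 4.
Since a[14] = a[0] = 4, the sequence is periodic with period 14.
So a[3839] = a[0 + ((3839-0) mod 14)] = a[3] = 28.

28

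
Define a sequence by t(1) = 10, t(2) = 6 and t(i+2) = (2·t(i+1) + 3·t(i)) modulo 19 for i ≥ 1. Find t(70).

4

We have t(1) = 10, t(2) = 6, t(3) = 4, t(4) = 7, t(5) = 7, t(6) = 16, t(7) = 15, t(8) = 2, t(9) = 11, t(10) = 9, t(11) = 13, t(12) = 15, t(13) = 12, t(14) = 12, t(15) = 3, t(16) = 4, t(17) = 17, t(18) = 8, t(19) = 10, t(20) = 6.
Since (t(19), t(20)) = (t(1), t(2)) = (10, 6) (two consecutive terms determine the rest), the sequence is periodic with period 18.
(70 - 1) mod 18 = 15, so t(70) = t(16) = 4.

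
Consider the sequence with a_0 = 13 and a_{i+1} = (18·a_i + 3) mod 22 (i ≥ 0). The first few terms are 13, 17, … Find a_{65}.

a_0 = 13; a_1 = 17; a_2 = 1; a_3 = 21; a_4 = 7; a_5 = 19; a_6 = 15; a_7 = 9; a_8 = 11; a_9 = 3; a_{10} = 13.
The sequence repeats with period 10.
So a_{65} = a_{0 + ((65-0) mod 10)} = a_5 = 19.

19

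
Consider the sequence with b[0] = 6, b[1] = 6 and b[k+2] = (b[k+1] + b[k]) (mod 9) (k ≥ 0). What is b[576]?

b[0] = 6, b[1] = 6, b[2] = 3, b[3] = 0, b[4] = 3, b[5] = 3, b[6] = 6, b[7] = 0, b[8] = 6, b[9] = 6.
The sequence repeats with period 8.
(576 - 0) mod 8 = 0, so b[576] = b[0] = 6.

6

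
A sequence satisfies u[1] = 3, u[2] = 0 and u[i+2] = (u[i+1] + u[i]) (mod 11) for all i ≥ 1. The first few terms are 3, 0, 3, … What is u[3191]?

3

Computing terms: u[1] = 3; u[2] = 0; u[3] = 3; u[4] = 3; u[5] = 6; u[6] = 9; u[7] = 4; u[8] = 2; u[9] = 6; u[10] = 8; u[11] = 3; u[12] = 0.
The sequence repeats with period 10.
So u[3191] = u[1 + ((3191-1) mod 10)] = u[1] = 3.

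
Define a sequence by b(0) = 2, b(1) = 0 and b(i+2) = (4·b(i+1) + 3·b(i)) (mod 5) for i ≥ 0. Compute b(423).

Listing terms: b(0) = 2, b(1) = 0, b(2) = 1, b(3) = 4, b(4) = 4, b(5) = 3, b(6) = 4, b(7) = 0, b(8) = 2, b(9) = 3, b(10) = 3, b(11) = 1, b(12) = 3, b(13) = 0, b(14) = 4, b(15) = 1, b(16) = 1, b(17) = 2, b(18) = 1, b(19) = 0, b(20) = 3, b(21) = 2, b(22) = 2, b(23) = 4, b(24) = 2, b(25) = 0.
The sequence repeats with period 24.
(423 - 0) mod 24 = 15, so b(423) = b(15) = 1.

1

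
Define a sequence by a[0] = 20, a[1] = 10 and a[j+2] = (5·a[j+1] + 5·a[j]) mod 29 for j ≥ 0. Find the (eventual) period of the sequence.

Listing terms: a[0] = 20,  a[1] = 10,  a[2] = 5,  a[3] = 17,  a[4] = 23,  a[5] = 26,  a[6] = 13,  a[7] = 21,  a[8] = 25,  a[9] = 27,  a[10] = 28,  a[11] = 14,  a[12] = 7,  a[13] = 18,  a[14] = 9,  a[15] = 19,  a[16] = 24,  a[17] = 12,  a[18] = 6,  a[19] = 3,  a[20] = 16,  a[21] = 8,  a[22] = 4,  a[23] = 2,  a[24] = 1,  a[25] = 15,  a[26] = 22,  a[27] = 11,  a[28] = 20,  a[29] = 10.
Since (a[28], a[29]) = (a[0], a[1]) = (20, 10) (two consecutive terms determine the rest), the sequence is periodic with period 28.

28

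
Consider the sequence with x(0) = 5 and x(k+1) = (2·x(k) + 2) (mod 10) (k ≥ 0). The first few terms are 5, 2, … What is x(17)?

x(0) = 5,  x(1) = 2,  x(2) = 6,  x(3) = 4,  x(4) = 0,  x(5) = 2.
Since x(5) = x(1) = 2, the sequence is eventually periodic: after a pre-period of length 1 it cycles with period 4.
For k ≥ 1, x(k) depends only on (k - 1) mod 4. (17 - 1) mod 4 = 0, so x(17) = x(1) = 2.

2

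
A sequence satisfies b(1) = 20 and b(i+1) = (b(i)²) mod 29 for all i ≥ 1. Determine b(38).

We have b(1) = 20, b(2) = 23, b(3) = 7, b(4) = 20.
Since b(4) = b(1) = 20, the sequence is periodic with period 3.
So b(38) = b(1 + ((38-1) mod 3)) = b(2) = 23.

23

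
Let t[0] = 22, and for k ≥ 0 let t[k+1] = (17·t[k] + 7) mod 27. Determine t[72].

Listing terms: t[0] = 22, t[1] = 3, t[2] = 4, t[3] = 21, t[4] = 13, t[5] = 12, t[6] = 22.
The sequence repeats with period 6.
(72 - 0) mod 6 = 0, so t[72] = t[0] = 22.

22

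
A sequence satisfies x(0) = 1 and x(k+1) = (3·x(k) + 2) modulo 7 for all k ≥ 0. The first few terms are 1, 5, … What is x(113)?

Computing terms: x(0) = 1; x(1) = 5; x(2) = 3; x(3) = 4; x(4) = 0; x(5) = 2; x(6) = 1.
Since x(6) = x(0) = 1, the sequence is periodic with period 6.
(113 - 0) mod 6 = 5, so x(113) = x(5) = 2.

2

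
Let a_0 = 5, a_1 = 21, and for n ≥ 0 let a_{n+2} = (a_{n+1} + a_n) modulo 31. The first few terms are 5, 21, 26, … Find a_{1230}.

5

Computing terms: a_0 = 5; a_1 = 21; a_2 = 26; a_3 = 16; a_4 = 11; a_5 = 27; a_6 = 7; a_7 = 3; a_8 = 10; a_9 = 13; a_{10} = 23; a_{11} = 5; a_{12} = 28; a_{13} = 2; a_{14} = 30; a_{15} = 1; a_{16} = 0; a_{17} = 1; a_{18} = 1; a_{19} = 2; a_{20} = 3; a_{21} = 5; a_{22} = 8; a_{23} = 13; a_{24} = 21; a_{25} = 3; a_{26} = 24; a_{27} = 27; a_{28} = 20; a_{29} = 16; a_{30} = 5; a_{31} = 21.
Since (a_{30}, a_{31}) = (a_0, a_1) = (5, 21) (two consecutive terms determine the rest), the sequence is periodic with period 30.
(1230 - 0) mod 30 = 0, so a_{1230} = a_0 = 5.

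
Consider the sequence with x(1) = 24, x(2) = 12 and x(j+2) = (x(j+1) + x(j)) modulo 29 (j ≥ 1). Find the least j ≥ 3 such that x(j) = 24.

x(1) = 24,  x(2) = 12,  x(3) = 7,  x(4) = 19,  x(5) = 26,  x(6) = 16,  x(7) = 13,  x(8) = 0,  x(9) = 13,  x(10) = 13,  x(11) = 26,  x(12) = 10,  x(13) = 7,  x(14) = 17,  x(15) = 24,  x(16) = 12.
Since (x(15), x(16)) = (x(1), x(2)) = (24, 12) (two consecutive terms determine the rest), the sequence is periodic with period 14.
The value 24 next appears (with j ≥ 3) at x(15).

15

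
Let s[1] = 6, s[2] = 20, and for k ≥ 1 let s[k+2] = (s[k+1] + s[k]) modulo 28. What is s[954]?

s[1] = 6,  s[2] = 20,  s[3] = 26,  s[4] = 18,  s[5] = 16,  s[6] = 6,  s[7] = 22,  s[8] = 0,  s[9] = 22,  s[10] = 22,  s[11] = 16,  s[12] = 10,  s[13] = 26,  s[14] = 8,  s[15] = 6,  s[16] = 14,  s[17] = 20,  s[18] = 6,  s[19] = 26,  s[20] = 4,  s[21] = 2,  s[22] = 6,  s[23] = 8,  s[24] = 14,  s[25] = 22,  s[26] = 8,  s[27] = 2,  s[28] = 10,  s[29] = 12,  s[30] = 22,  s[31] = 6,  s[32] = 0,  s[33] = 6,  s[34] = 6,  s[35] = 12,  s[36] = 18,  s[37] = 2,  s[38] = 20,  s[39] = 22,  s[40] = 14,  s[41] = 8,  s[42] = 22,  s[43] = 2,  s[44] = 24,  s[45] = 26,  s[46] = 22,  s[47] = 20,  s[48] = 14,  s[49] = 6,  s[50] = 20.
The sequence repeats with period 48.
(954 - 1) mod 48 = 41, so s[954] = s[42] = 22.

22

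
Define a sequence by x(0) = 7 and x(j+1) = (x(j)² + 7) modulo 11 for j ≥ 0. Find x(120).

We have x(0) = 7; x(1) = 1; x(2) = 8; x(3) = 5; x(4) = 10; x(5) = 8.
Since x(5) = x(2) = 8, the sequence is eventually periodic: after a pre-period of length 2 it cycles with period 3.
For j ≥ 2, x(j) depends only on (j - 2) mod 3. (120 - 2) mod 3 = 1, so x(120) = x(3) = 5.

5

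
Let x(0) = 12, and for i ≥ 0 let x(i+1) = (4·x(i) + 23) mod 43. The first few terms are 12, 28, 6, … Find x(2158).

6

Listing terms: x(0) = 12; x(1) = 28; x(2) = 6; x(3) = 4; x(4) = 39; x(5) = 7; x(6) = 8; x(7) = 12.
Since x(7) = x(0) = 12, the sequence is periodic with period 7.
(2158 - 0) mod 7 = 2, so x(2158) = x(2) = 6.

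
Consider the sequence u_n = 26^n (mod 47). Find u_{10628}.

Listing terms: u_0 = 1; u_1 = 26; u_2 = 18; u_3 = 45; u_4 = 42; u_5 = 11; u_6 = 4; u_7 = 10; u_8 = 25; u_9 = 39; u_{10} = 27; u_{11} = 44; u_{12} = 16; u_{13} = 40; u_{14} = 6; u_{15} = 15; u_{16} = 14; u_{17} = 35; u_{18} = 17; u_{19} = 19; u_{20} = 24; u_{21} = 13; u_{22} = 9; u_{23} = 46; u_{24} = 21; u_{25} = 29; u_{26} = 2; u_{27} = 5; u_{28} = 36; u_{29} = 43; u_{30} = 37; u_{31} = 22; u_{32} = 8; u_{33} = 20; u_{34} = 3; u_{35} = 31; u_{36} = 7; u_{37} = 41; u_{38} = 32; u_{39} = 33; u_{40} = 12; u_{41} = 30; u_{42} = 28; u_{43} = 23; u_{44} = 34; u_{45} = 38; u_{46} = 1.
The sequence repeats with period 46.
(10628 - 0) mod 46 = 2, so u_{10628} = u_2 = 18.

18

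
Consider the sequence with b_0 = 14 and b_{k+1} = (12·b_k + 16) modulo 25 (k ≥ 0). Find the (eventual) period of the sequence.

4

We have b_0 = 14, b_1 = 9, b_2 = 24, b_3 = 4, b_4 = 14.
Since b_4 = b_0 = 14, the sequence is periodic with period 4.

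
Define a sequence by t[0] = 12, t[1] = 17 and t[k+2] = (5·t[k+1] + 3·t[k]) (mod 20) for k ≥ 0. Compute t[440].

17

t[0] = 12; t[1] = 17; t[2] = 1; t[3] = 16; t[4] = 3; t[5] = 3; t[6] = 4; t[7] = 9; t[8] = 17; t[9] = 12; t[10] = 11; t[11] = 11; t[12] = 8; t[13] = 13; t[14] = 9; t[15] = 4; t[16] = 7; t[17] = 7; t[18] = 16; t[19] = 1; t[20] = 13; t[21] = 8; t[22] = 19; t[23] = 19; t[24] = 12; t[25] = 17.
Since (t[24], t[25]) = (t[0], t[1]) = (12, 17) (two consecutive terms determine the rest), the sequence is periodic with period 24.
So t[440] = t[0 + ((440-0) mod 24)] = t[8] = 17.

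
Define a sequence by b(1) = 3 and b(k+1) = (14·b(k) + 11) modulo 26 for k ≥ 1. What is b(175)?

19

Computing terms: b(1) = 3, b(2) = 1, b(3) = 25, b(4) = 23, b(5) = 21, b(6) = 19, b(7) = 17, b(8) = 15, b(9) = 13, b(10) = 11, b(11) = 9, b(12) = 7, b(13) = 5, b(14) = 3.
The sequence repeats with period 13.
So b(175) = b(1 + ((175-1) mod 13)) = b(6) = 19.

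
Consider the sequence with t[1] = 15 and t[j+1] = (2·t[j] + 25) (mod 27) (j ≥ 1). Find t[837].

9

We have t[1] = 15, t[2] = 1, t[3] = 0, t[4] = 25, t[5] = 21, t[6] = 13, t[7] = 24, t[8] = 19, t[9] = 9, t[10] = 16, t[11] = 3, t[12] = 4, t[13] = 6, t[14] = 10, t[15] = 18, t[16] = 7, t[17] = 12, t[18] = 22, t[19] = 15.
Since t[19] = t[1] = 15, the sequence is periodic with period 18.
(837 - 1) mod 18 = 8, so t[837] = t[9] = 9.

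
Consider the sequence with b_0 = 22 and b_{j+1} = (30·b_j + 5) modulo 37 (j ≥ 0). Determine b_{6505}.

0

b_0 = 22; b_1 = 36; b_2 = 12; b_3 = 32; b_4 = 3; b_5 = 21; b_6 = 6; b_7 = 0; b_8 = 5; b_9 = 7; b_{10} = 30; b_{11} = 17; b_{12} = 34; b_{13} = 26; b_{14} = 8; b_{15} = 23; b_{16} = 29; b_{17} = 24; b_{18} = 22.
Since b_{18} = b_0 = 22, the sequence is periodic with period 18.
(6505 - 0) mod 18 = 7, so b_{6505} = b_7 = 0.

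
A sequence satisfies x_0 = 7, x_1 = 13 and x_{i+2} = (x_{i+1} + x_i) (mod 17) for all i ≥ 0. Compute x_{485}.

Computing terms: x_0 = 7, x_1 = 13, x_2 = 3, x_3 = 16, x_4 = 2, x_5 = 1, x_6 = 3, x_7 = 4, x_8 = 7, x_9 = 11, x_{10} = 1, x_{11} = 12, x_{12} = 13, x_{13} = 8, x_{14} = 4, x_{15} = 12, x_{16} = 16, x_{17} = 11, x_{18} = 10, x_{19} = 4, x_{20} = 14, x_{21} = 1, x_{22} = 15, x_{23} = 16, x_{24} = 14, x_{25} = 13, x_{26} = 10, x_{27} = 6, x_{28} = 16, x_{29} = 5, x_{30} = 4, x_{31} = 9, x_{32} = 13, x_{33} = 5, x_{34} = 1, x_{35} = 6, x_{36} = 7, x_{37} = 13.
The sequence repeats with period 36.
So x_{485} = x_{0 + ((485-0) mod 36)} = x_{17} = 11.

11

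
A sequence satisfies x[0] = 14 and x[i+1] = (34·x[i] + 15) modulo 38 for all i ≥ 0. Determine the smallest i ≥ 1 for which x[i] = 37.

13

Computing terms: x[0] = 14, x[1] = 35, x[2] = 27, x[3] = 21, x[4] = 7, x[5] = 25, x[6] = 29, x[7] = 13, x[8] = 1, x[9] = 11, x[10] = 9, x[11] = 17, x[12] = 23, x[13] = 37, x[14] = 19, x[15] = 15, x[16] = 31, x[17] = 5, x[18] = 33, x[19] = 35.
Since x[19] = x[1] = 35, the sequence is eventually periodic: after a pre-period of length 1 it cycles with period 18.
The value 37 first appears (with i ≥ 1) at x[13].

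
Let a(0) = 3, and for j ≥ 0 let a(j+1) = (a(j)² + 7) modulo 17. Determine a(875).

We have a(0) = 3,  a(1) = 16,  a(2) = 8,  a(3) = 3.
The sequence repeats with period 3.
(875 - 0) mod 3 = 2, so a(875) = a(2) = 8.

8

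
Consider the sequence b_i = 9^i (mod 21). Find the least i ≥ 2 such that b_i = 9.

4

Listing terms: b_1 = 9; b_2 = 18; b_3 = 15; b_4 = 9.
The sequence repeats with period 3.
The value 9 next appears (with i ≥ 2) at b_4.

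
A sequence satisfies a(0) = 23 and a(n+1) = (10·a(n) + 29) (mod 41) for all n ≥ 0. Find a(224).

a(0) = 23,  a(1) = 13,  a(2) = 36,  a(3) = 20,  a(4) = 24,  a(5) = 23.
Since a(5) = a(0) = 23, the sequence is periodic with period 5.
So a(224) = a(0 + ((224-0) mod 5)) = a(4) = 24.

24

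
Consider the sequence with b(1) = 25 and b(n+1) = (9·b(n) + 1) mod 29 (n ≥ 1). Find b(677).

9

b(1) = 25; b(2) = 23; b(3) = 5; b(4) = 17; b(5) = 9; b(6) = 24; b(7) = 14; b(8) = 11; b(9) = 13; b(10) = 2; b(11) = 19; b(12) = 27; b(13) = 12; b(14) = 22; b(15) = 25.
The sequence repeats with period 14.
(677 - 1) mod 14 = 4, so b(677) = b(5) = 9.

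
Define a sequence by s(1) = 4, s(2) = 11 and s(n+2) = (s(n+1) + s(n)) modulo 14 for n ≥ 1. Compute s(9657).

3

We have s(1) = 4; s(2) = 11; s(3) = 1; s(4) = 12; s(5) = 13; s(6) = 11; s(7) = 10; s(8) = 7; s(9) = 3; s(10) = 10; s(11) = 13; s(12) = 9; s(13) = 8; s(14) = 3; s(15) = 11; s(16) = 0; s(17) = 11; s(18) = 11; s(19) = 8; s(20) = 5; s(21) = 13; s(22) = 4; s(23) = 3; s(24) = 7; s(25) = 10; s(26) = 3; s(27) = 13; s(28) = 2; s(29) = 1; s(30) = 3; s(31) = 4; s(32) = 7; s(33) = 11; s(34) = 4; s(35) = 1; s(36) = 5; s(37) = 6; s(38) = 11; s(39) = 3; s(40) = 0; s(41) = 3; s(42) = 3; s(43) = 6; s(44) = 9; s(45) = 1; s(46) = 10; s(47) = 11; s(48) = 7; s(49) = 4; s(50) = 11.
The sequence repeats with period 48.
(9657 - 1) mod 48 = 8, so s(9657) = s(9) = 3.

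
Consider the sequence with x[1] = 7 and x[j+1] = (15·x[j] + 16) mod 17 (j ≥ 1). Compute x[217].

7

We have x[1] = 7, x[2] = 2, x[3] = 12, x[4] = 9, x[5] = 15, x[6] = 3, x[7] = 10, x[8] = 13, x[9] = 7.
The sequence repeats with period 8.
(217 - 1) mod 8 = 0, so x[217] = x[1] = 7.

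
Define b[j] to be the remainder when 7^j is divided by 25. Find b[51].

We have b[0] = 1; b[1] = 7; b[2] = 24; b[3] = 18; b[4] = 1.
Since b[4] = b[0] = 1, the sequence is periodic with period 4.
So b[51] = b[0 + ((51-0) mod 4)] = b[3] = 18.

18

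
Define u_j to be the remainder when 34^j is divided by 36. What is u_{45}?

We have u_0 = 1,  u_1 = 34,  u_2 = 4,  u_3 = 28,  u_4 = 16,  u_5 = 4.
Since u_5 = u_2 = 4, the sequence is eventually periodic: after a pre-period of length 2 it cycles with period 3.
For j ≥ 2, u_j depends only on (j - 2) mod 3. (45 - 2) mod 3 = 1, so u_{45} = u_3 = 28.

28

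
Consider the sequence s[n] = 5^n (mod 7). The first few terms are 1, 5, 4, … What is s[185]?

Listing terms: s[0] = 1, s[1] = 5, s[2] = 4, s[3] = 6, s[4] = 2, s[5] = 3, s[6] = 1.
Since s[6] = s[0] = 1, the sequence is periodic with period 6.
(185 - 0) mod 6 = 5, so s[185] = s[5] = 3.

3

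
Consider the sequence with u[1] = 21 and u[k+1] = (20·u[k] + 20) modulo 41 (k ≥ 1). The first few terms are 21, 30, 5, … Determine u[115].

u[1] = 21,  u[2] = 30,  u[3] = 5,  u[4] = 38,  u[5] = 1,  u[6] = 40,  u[7] = 0,  u[8] = 20,  u[9] = 10,  u[10] = 15,  u[11] = 33,  u[12] = 24,  u[13] = 8,  u[14] = 16,  u[15] = 12,  u[16] = 14,  u[17] = 13,  u[18] = 34,  u[19] = 3,  u[20] = 39,  u[21] = 21.
Since u[21] = u[1] = 21, the sequence is periodic with period 20.
(115 - 1) mod 20 = 14, so u[115] = u[15] = 12.

12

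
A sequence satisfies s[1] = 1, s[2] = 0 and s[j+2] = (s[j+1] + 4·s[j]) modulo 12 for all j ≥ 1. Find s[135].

8

Computing terms: s[1] = 1; s[2] = 0; s[3] = 4; s[4] = 4; s[5] = 8; s[6] = 0; s[7] = 8; s[8] = 8; s[9] = 4; s[10] = 0; s[11] = 4.
Since (s[10], s[11]) = (s[2], s[3]) = (0, 4) (two consecutive terms determine the rest), the sequence is eventually periodic: after a pre-period of length 1 it cycles with period 8.
For j ≥ 2, s[j] depends only on (j - 2) mod 8. (135 - 2) mod 8 = 5, so s[135] = s[7] = 8.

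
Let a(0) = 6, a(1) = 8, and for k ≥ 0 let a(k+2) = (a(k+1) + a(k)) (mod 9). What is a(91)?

We have a(0) = 6, a(1) = 8, a(2) = 5, a(3) = 4, a(4) = 0, a(5) = 4, a(6) = 4, a(7) = 8, a(8) = 3, a(9) = 2, a(10) = 5, a(11) = 7, a(12) = 3, a(13) = 1, a(14) = 4, a(15) = 5, a(16) = 0, a(17) = 5, a(18) = 5, a(19) = 1, a(20) = 6, a(21) = 7, a(22) = 4, a(23) = 2, a(24) = 6, a(25) = 8.
Since (a(24), a(25)) = (a(0), a(1)) = (6, 8) (two consecutive terms determine the rest), the sequence is periodic with period 24.
(91 - 0) mod 24 = 19, so a(91) = a(19) = 1.

1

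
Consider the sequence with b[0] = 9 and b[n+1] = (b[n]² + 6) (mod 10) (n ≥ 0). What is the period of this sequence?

3

b[0] = 9, b[1] = 7, b[2] = 5, b[3] = 1, b[4] = 7.
Since b[4] = b[1] = 7, the sequence is eventually periodic: after a pre-period of length 1 it cycles with period 3.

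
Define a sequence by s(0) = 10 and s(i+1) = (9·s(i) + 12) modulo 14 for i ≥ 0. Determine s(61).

Computing terms: s(0) = 10,  s(1) = 4,  s(2) = 6,  s(3) = 10.
The sequence repeats with period 3.
So s(61) = s(0 + ((61-0) mod 3)) = s(1) = 4.

4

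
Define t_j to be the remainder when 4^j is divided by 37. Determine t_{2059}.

30

Computing terms: t_1 = 4; t_2 = 16; t_3 = 27; t_4 = 34; t_5 = 25; t_6 = 26; t_7 = 30; t_8 = 9; t_9 = 36; t_{10} = 33; t_{11} = 21; t_{12} = 10; t_{13} = 3; t_{14} = 12; t_{15} = 11; t_{16} = 7; t_{17} = 28; t_{18} = 1; t_{19} = 4.
The sequence repeats with period 18.
(2059 - 1) mod 18 = 6, so t_{2059} = t_7 = 30.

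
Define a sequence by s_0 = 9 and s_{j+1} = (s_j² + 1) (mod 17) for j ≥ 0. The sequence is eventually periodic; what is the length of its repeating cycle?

6

Listing terms: s_0 = 9,  s_1 = 14,  s_2 = 10,  s_3 = 16,  s_4 = 2,  s_5 = 5,  s_6 = 9.
Since s_6 = s_0 = 9, the sequence is periodic with period 6.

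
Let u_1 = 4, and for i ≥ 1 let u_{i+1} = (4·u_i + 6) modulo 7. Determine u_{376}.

Computing terms: u_1 = 4; u_2 = 1; u_3 = 3; u_4 = 4.
Since u_4 = u_1 = 4, the sequence is periodic with period 3.
(376 - 1) mod 3 = 0, so u_{376} = u_1 = 4.

4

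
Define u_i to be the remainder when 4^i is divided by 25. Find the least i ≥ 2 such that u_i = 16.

Listing terms: u_1 = 4, u_2 = 16, u_3 = 14, u_4 = 6, u_5 = 24, u_6 = 21, u_7 = 9, u_8 = 11, u_9 = 19, u_{10} = 1, u_{11} = 4.
The sequence repeats with period 10.
The value 16 first appears (with i ≥ 2) at u_2.

2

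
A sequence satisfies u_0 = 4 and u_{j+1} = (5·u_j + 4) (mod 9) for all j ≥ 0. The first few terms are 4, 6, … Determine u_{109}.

u_0 = 4,  u_1 = 6,  u_2 = 7,  u_3 = 3,  u_4 = 1,  u_5 = 0,  u_6 = 4.
The sequence repeats with period 6.
So u_{109} = u_{0 + ((109-0) mod 6)} = u_1 = 6.

6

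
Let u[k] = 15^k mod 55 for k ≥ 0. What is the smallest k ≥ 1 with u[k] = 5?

Computing terms: u[0] = 1,  u[1] = 15,  u[2] = 5,  u[3] = 20,  u[4] = 25,  u[5] = 45,  u[6] = 15.
Since u[6] = u[1] = 15, the sequence is eventually periodic: after a pre-period of length 1 it cycles with period 5.
The value 5 first appears (with k ≥ 1) at u[2].

2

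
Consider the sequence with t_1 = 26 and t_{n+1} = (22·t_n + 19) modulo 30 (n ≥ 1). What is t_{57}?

t_1 = 26,  t_2 = 21,  t_3 = 1,  t_4 = 11,  t_5 = 21.
Since t_5 = t_2 = 21, the sequence is eventually periodic: after a pre-period of length 1 it cycles with period 3.
For n ≥ 2, t_n depends only on (n - 2) mod 3. (57 - 2) mod 3 = 1, so t_{57} = t_3 = 1.

1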